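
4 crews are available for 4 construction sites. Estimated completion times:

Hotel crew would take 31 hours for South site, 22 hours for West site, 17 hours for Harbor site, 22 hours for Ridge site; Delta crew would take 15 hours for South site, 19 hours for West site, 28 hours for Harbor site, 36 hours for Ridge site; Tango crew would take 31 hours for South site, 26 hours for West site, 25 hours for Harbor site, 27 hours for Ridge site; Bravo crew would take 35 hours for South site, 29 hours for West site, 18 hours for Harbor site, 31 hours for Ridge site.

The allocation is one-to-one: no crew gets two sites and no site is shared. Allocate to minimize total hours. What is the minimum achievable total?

Optimal: Hotel crew→Ridge site (22 hours), Delta crew→South site (15 hours), Tango crew→West site (26 hours), Bravo crew→Harbor site (18 hours) — total 22+15+26+18 = 81 hours.
Column-greedy (each site in turn goes to its cheapest remaining crew) gives 82 hours, worse by 1.
Every other assignment is strictly worse.

Minimum total: 81 hours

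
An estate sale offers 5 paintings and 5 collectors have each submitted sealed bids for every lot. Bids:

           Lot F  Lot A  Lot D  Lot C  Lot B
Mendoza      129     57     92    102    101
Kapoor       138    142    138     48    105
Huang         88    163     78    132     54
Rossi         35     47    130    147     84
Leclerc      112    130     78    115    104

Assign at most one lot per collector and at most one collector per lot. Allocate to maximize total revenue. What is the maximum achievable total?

Max total: $681

This is a one-to-one assignment (maximum-weight bipartite matching).
Optimal: Mendoza→Lot F ($129), Kapoor→Lot D ($138), Huang→Lot A ($163), Rossi→Lot C ($147), Leclerc→Lot B ($104) — total 129+138+163+147+104 = $681.
Row-greedy (each collector in turn takes its best remaining lot) gives $637, worse by 44.
Next-best assignment: Mendoza→Lot B, Kapoor→Lot D, Huang→Lot A, Rossi→Lot C, Leclerc→Lot F = $661.
Swapping Huang↔Leclerc (Huang→Lot B $54, Leclerc→Lot A $130) loses 83.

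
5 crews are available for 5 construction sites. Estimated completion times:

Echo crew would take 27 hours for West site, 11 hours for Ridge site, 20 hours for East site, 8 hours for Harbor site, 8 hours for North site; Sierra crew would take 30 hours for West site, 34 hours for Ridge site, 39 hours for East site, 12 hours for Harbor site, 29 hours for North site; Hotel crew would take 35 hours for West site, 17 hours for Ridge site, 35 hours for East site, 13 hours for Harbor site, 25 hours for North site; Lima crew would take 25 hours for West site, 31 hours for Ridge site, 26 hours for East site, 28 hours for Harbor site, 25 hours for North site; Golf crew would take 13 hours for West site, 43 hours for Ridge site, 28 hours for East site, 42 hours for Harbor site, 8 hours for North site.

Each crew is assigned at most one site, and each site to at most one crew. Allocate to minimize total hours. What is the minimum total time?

Min total: 76 hours

Optimal: Echo crew→North site (8 hours), Sierra crew→Harbor site (12 hours), Hotel crew→Ridge site (17 hours), Lima crew→East site (26 hours), Golf crew→West site (13 hours) — total 8+12+17+26+13 = 76 hours.
Column-greedy (each site in turn goes to its cheapest remaining crew) gives 87 hours, worse by 11.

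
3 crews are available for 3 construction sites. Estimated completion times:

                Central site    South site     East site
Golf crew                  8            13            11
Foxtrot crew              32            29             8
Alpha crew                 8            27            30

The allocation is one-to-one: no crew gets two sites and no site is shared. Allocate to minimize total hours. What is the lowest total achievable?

Treat this as an assignment problem: match each crew to one site.
Optimal: Golf crew→South site (13 hours), Foxtrot crew→East site (8 hours), Alpha crew→Central site (8 hours) — total 13+8+8 = 29 hours.
Row-greedy (each crew in turn takes its cheapest remaining site) gives 43 hours, worse by 14.

Minimum total: 29 hours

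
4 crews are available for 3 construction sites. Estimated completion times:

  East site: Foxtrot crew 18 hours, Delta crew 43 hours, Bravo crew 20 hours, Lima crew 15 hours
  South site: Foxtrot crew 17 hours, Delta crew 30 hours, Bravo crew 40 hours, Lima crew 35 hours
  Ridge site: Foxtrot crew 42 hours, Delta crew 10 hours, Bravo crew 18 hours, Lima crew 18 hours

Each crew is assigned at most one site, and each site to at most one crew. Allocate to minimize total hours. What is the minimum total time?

Min total: 42 hours

This is the linear assignment problem.
Optimal: Lima crew→East site (15 hours), Foxtrot crew→South site (17 hours), Delta crew→Ridge site (10 hours) — total 15+17+10 = 42 hours.
Row-greedy (each crew in turn takes its cheapest remaining site) gives 47 hours, worse by 5.
Checked against all permutations: 42 hours is optimal.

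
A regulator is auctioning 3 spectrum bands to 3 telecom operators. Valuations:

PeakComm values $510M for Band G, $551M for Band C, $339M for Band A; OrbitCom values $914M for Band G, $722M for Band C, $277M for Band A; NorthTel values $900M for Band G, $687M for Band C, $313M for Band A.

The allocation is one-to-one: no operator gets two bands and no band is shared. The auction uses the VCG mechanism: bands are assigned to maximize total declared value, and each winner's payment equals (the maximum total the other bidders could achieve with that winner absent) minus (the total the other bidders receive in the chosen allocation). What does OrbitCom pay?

OrbitCom pays $212M.

Efficient allocation: PeakComm→Band A ($339M), OrbitCom→Band C ($722M), NorthTel→Band G ($900M); total welfare W = $1961M.
OrbitCom receives Band C at value $722M, so the others get W − 722 = $1239M.
Without OrbitCom: best allocation of the remaining 2 bidders over all 3 bands is PeakComm→Band C ($551M), NorthTel→Band G ($900M), total $1451M.
VCG payment = (others' best without OrbitCom) − (others' welfare with OrbitCom) = 1451 − 1239 = $212M.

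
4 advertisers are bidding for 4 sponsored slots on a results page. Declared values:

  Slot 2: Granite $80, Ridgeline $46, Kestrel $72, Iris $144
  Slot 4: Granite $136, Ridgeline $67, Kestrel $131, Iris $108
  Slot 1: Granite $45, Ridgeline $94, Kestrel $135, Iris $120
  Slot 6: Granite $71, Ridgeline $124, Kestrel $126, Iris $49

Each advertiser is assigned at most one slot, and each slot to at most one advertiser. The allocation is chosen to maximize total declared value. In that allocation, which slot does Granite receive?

Optimal: Granite→Slot 4 ($136), Ridgeline→Slot 6 ($124), Kestrel→Slot 1 ($135), Iris→Slot 2 ($144) — total 136+124+135+144 = $539.
Next-best assignment: Granite→Slot 4, Ridgeline→Slot 1, Kestrel→Slot 6, Iris→Slot 2 = $500.

Granite receives Slot 4.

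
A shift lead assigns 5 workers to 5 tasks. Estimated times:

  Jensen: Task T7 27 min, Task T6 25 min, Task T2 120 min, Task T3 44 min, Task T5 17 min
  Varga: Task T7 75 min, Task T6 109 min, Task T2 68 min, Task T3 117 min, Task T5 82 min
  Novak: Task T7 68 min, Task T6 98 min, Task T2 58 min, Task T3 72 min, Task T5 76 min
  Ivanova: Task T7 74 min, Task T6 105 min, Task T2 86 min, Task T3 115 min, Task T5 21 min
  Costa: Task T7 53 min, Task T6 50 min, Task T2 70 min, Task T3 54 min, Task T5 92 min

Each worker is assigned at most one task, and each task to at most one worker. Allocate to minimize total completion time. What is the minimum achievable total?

Min total: 233 min

Optimal: Jensen→Task T6 (25 min), Varga→Task T7 (75 min), Novak→Task T2 (58 min), Ivanova→Task T5 (21 min), Costa→Task T3 (54 min) — total 25+75+58+21+54 = 233 min.
Min-entry greedy (repeatedly take the single cheapest remaining cell) gives 316 min, worse by 83.
Swapping Ivanova↔Varga (Ivanova→Task T7 74 min, Varga→Task T5 82 min) adds 60.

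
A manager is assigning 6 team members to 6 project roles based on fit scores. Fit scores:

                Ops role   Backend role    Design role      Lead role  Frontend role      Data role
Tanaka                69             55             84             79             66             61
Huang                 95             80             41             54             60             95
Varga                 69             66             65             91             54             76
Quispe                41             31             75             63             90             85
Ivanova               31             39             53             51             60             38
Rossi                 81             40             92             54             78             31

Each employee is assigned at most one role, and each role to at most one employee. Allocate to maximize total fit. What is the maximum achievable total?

Maximum total: 481 pts

This is the linear assignment problem.
Optimal: Tanaka→Design role (84 pts), Huang→Backend role (80 pts), Varga→Lead role (91 pts), Quispe→Data role (85 pts), Ivanova→Frontend role (60 pts), Rossi→Ops role (81 pts) — total 84+80+91+85+60+81 = 481 pts.
Max-entry greedy (repeatedly take the single best remaining cell) gives 468 pts, worse by 13.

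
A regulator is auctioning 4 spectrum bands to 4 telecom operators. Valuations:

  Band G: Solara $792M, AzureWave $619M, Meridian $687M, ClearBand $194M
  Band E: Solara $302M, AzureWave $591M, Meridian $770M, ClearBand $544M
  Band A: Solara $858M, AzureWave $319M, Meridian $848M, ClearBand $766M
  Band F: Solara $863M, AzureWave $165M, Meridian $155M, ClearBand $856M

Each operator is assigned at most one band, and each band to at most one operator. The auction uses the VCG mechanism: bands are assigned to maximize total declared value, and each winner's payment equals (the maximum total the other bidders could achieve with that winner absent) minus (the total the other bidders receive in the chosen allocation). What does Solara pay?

Efficient allocation: Solara→Band A ($858M), AzureWave→Band G ($619M), Meridian→Band E ($770M), ClearBand→Band F ($856M); total welfare W = $3103M.
Solara receives Band A at value $858M, so the others get W − 858 = $2245M.
Without Solara: best allocation of the remaining 3 bidders over all 4 bands is AzureWave→Band G ($619M), Meridian→Band A ($848M), ClearBand→Band F ($856M), total $2323M.
VCG payment = (others' best without Solara) − (others' welfare with Solara) = 2323 − 2245 = $78M.

Solara pays $78M.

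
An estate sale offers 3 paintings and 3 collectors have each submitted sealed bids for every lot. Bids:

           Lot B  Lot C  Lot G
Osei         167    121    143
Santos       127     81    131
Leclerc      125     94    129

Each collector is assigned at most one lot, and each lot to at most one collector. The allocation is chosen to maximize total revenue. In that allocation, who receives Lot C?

Leclerc receives Lot C.

Treat this as an assignment problem: match each collector to one lot.
Optimal: Osei→Lot B ($167), Santos→Lot G ($131), Leclerc→Lot C ($94) — total 167+131+94 = $392.
Next-best assignment: Osei→Lot B, Santos→Lot C, Leclerc→Lot G = $377.
Swapping Osei↔Leclerc (Osei→Lot C $121, Leclerc→Lot B $125) loses 15.
Leclerc's own top lot is Lot G ($129), but forcing Leclerc→Lot G and reassigning the rest optimally gives only $377 — worse by 15.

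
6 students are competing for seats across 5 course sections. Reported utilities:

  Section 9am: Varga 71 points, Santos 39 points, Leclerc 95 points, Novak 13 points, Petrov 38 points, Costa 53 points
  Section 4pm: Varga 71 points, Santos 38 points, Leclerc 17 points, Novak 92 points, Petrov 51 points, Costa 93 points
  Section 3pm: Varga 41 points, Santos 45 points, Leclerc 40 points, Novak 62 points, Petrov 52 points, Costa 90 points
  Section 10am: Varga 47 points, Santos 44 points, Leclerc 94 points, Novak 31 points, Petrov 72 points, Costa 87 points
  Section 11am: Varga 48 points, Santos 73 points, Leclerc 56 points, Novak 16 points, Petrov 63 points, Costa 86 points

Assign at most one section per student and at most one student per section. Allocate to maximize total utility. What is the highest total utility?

Optimal: Leclerc→Section 9am (95 points), Novak→Section 4pm (92 points), Costa→Section 3pm (90 points), Petrov→Section 10am (72 points), Santos→Section 11am (73 points) — total 95+92+90+72+73 = 422 points.
Next-best assignment: Varga→Section 9am, Novak→Section 4pm, Costa→Section 3pm, Leclerc→Section 10am, Santos→Section 11am = 420 points.
No other one-to-one assignment exceeds 422 points.

Maximum total: 422 points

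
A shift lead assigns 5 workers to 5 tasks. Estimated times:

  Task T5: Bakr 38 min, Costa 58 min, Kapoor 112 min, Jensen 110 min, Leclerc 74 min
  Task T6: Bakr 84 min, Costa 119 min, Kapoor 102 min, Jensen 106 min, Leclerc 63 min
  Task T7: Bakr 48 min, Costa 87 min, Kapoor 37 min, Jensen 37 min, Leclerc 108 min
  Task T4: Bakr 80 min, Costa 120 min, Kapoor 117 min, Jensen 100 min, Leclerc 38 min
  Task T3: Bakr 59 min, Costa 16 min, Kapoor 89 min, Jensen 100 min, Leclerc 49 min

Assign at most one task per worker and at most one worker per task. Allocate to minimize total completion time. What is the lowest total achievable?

This is a one-to-one assignment (minimum-cost bipartite matching).
Optimal: Bakr→Task T5 (38 min), Costa→Task T3 (16 min), Kapoor→Task T6 (102 min), Jensen→Task T7 (37 min), Leclerc→Task T4 (38 min) — total 38+16+102+37+38 = 231 min.
Row-greedy (each worker in turn takes its cheapest remaining task) gives 254 min, worse by 23.
Checked against all permutations: 231 min is optimal.

Min total: 231 min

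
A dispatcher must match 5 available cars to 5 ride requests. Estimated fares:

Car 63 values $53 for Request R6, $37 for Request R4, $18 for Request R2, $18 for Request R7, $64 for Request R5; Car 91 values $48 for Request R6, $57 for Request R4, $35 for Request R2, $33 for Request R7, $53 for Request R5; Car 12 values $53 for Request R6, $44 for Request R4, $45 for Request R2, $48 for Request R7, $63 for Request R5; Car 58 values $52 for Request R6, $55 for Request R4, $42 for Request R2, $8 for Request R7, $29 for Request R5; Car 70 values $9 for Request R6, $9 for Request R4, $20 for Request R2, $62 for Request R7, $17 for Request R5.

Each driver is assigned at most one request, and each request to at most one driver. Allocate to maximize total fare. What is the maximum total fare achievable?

Maximum total: $280

Optimal: Car 63→Request R5 ($64), Car 91→Request R4 ($57), Car 12→Request R2 ($45), Car 58→Request R6 ($52), Car 70→Request R7 ($62) — total 64+57+45+52+62 = $280.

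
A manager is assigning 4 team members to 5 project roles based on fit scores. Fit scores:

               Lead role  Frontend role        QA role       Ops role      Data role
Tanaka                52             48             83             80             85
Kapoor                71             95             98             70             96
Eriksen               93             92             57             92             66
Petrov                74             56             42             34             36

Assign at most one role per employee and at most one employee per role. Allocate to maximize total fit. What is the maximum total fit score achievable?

Optimal: Tanaka→Data role (85 pts), Kapoor→QA role (98 pts), Eriksen→Frontend role (92 pts), Petrov→Lead role (74 pts) — total 85+98+92+74 = 349 pts.
Max-entry greedy (repeatedly take the single best remaining cell) gives 332 pts, worse by 17.
No other one-to-one assignment exceeds 349 pts.

Max total: 349 pts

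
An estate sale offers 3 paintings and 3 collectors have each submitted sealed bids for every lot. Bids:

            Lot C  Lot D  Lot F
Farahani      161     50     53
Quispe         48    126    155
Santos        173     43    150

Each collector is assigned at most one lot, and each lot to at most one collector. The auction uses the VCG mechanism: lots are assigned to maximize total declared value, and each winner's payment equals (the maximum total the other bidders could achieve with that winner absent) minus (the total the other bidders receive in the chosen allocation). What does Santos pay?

Efficient allocation: Farahani→Lot C ($161), Quispe→Lot D ($126), Santos→Lot F ($150); total welfare W = $437.
Santos receives Lot F at value $150, so the others get W − 150 = $287.
Without Santos: best allocation of the remaining 2 bidders over all 3 lots is Farahani→Lot C ($161), Quispe→Lot F ($155), total $316.
VCG payment = (others' best without Santos) − (others' welfare with Santos) = 316 − 287 = $29.

Santos pays $29.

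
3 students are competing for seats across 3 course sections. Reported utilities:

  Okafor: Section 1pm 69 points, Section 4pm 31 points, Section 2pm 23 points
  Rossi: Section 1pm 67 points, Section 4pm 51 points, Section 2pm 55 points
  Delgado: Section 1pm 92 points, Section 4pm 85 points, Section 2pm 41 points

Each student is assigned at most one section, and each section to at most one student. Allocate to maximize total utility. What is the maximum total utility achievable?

Max total: 209 points

This is a one-to-one assignment (maximum-weight bipartite matching).
Optimal: Okafor→Section 1pm (69 points), Rossi→Section 2pm (55 points), Delgado→Section 4pm (85 points) — total 69+55+85 = 209 points.
Max-entry greedy (repeatedly take the single best remaining cell) gives 178 points, worse by 31.
Next-best assignment: Okafor→Section 4pm, Rossi→Section 2pm, Delgado→Section 1pm = 178 points.
Swapping Rossi↔Okafor (Rossi→Section 1pm 67 points, Okafor→Section 2pm 23 points) loses 34.
Every other assignment is strictly worse.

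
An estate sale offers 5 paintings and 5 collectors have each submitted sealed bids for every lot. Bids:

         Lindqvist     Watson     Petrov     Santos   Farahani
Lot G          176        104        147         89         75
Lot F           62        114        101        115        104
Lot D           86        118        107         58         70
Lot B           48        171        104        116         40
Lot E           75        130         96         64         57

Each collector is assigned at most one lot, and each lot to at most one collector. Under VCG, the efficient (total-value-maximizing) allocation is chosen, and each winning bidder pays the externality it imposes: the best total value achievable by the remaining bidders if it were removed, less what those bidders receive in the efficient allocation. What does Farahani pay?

Farahani pays $40.

Efficient allocation: Lindqvist→Lot G ($176), Watson→Lot E ($130), Petrov→Lot D ($107), Santos→Lot B ($116), Farahani→Lot F ($104); total welfare W = $633.
Farahani receives Lot F at value $104, so the others get W − 104 = $529.
Without Farahani: best allocation of the remaining 4 bidders over all 5 lots is Lindqvist→Lot G ($176), Watson→Lot B ($171), Petrov→Lot D ($107), Santos→Lot F ($115), total $569.
VCG payment = (others' best without Farahani) − (others' welfare with Farahani) = 569 − 529 = $40.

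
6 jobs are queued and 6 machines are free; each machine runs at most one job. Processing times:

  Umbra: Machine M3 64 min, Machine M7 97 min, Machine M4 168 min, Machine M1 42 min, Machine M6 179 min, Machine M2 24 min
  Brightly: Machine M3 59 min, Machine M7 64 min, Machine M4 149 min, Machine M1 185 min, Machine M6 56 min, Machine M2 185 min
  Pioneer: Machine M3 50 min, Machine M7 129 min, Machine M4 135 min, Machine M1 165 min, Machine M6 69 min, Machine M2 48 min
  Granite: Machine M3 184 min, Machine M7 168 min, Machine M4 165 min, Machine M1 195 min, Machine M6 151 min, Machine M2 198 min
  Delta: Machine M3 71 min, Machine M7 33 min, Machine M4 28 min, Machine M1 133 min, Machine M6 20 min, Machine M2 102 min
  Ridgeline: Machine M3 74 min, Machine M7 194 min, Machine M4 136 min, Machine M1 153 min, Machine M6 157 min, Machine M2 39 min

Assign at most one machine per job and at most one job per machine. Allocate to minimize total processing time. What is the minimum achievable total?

Minimum total: 374 min

Optimal: Umbra→Machine M1 (42 min), Brightly→Machine M7 (64 min), Pioneer→Machine M3 (50 min), Granite→Machine M6 (151 min), Delta→Machine M4 (28 min), Ridgeline→Machine M2 (39 min) — total 42+64+50+151+28+39 = 374 min.
Min-entry greedy (repeatedly take the single cheapest remaining cell) gives 489 min, worse by 115.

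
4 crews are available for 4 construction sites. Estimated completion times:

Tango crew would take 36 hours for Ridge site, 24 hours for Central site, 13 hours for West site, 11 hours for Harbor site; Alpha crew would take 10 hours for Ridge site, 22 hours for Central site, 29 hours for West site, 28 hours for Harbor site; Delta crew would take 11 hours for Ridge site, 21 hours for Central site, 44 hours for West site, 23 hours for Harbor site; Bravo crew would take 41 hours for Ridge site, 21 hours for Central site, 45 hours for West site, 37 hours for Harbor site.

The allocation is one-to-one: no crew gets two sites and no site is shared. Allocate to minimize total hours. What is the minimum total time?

Optimal: Tango crew→West site (13 hours), Alpha crew→Ridge site (10 hours), Delta crew→Harbor site (23 hours), Bravo crew→Central site (21 hours) — total 13+10+23+21 = 67 hours.
Column-greedy (each site in turn goes to its cheapest remaining crew) gives 81 hours, worse by 14.
Every other assignment is strictly worse.

Min total: 67 hours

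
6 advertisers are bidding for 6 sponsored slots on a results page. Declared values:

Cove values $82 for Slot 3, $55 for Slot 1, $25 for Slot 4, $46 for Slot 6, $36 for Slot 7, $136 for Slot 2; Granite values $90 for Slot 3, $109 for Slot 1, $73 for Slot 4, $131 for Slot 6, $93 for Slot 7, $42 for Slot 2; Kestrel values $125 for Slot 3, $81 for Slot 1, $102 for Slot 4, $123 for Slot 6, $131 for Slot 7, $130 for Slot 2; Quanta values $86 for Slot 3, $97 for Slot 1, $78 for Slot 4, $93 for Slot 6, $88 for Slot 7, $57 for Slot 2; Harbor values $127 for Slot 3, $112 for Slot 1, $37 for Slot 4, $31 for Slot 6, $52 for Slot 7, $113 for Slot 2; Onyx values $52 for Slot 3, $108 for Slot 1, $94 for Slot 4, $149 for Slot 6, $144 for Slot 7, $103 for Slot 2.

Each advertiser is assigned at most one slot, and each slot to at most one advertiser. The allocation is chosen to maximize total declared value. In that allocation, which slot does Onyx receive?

Optimal: Cove→Slot 2 ($136), Granite→Slot 6 ($131), Kestrel→Slot 4 ($102), Quanta→Slot 1 ($97), Harbor→Slot 3 ($127), Onyx→Slot 7 ($144) — total 136+131+102+97+127+144 = $737.
Row-greedy (each advertiser in turn takes its best remaining slot) gives $716, worse by 21.
Every other assignment is strictly worse.
Onyx's own top slot is Slot 6 ($149), but forcing Onyx→Slot 6 and reassigning the rest optimally gives only $730 — worse by 7.

Onyx receives Slot 7.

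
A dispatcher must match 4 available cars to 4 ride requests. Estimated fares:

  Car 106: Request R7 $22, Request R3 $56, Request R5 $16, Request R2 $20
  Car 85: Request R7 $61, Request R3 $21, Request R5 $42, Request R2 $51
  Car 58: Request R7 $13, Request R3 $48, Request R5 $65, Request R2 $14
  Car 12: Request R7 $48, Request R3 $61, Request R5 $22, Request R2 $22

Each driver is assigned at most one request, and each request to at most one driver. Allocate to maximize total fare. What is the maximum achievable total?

Max total: $220

Optimal: Car 106→Request R3 ($56), Car 85→Request R2 ($51), Car 58→Request R5 ($65), Car 12→Request R7 ($48) — total 56+51+65+48 = $220.
Max-entry greedy (repeatedly take the single best remaining cell) gives $207, worse by 13.
Checked against all permutations: $220 is optimal.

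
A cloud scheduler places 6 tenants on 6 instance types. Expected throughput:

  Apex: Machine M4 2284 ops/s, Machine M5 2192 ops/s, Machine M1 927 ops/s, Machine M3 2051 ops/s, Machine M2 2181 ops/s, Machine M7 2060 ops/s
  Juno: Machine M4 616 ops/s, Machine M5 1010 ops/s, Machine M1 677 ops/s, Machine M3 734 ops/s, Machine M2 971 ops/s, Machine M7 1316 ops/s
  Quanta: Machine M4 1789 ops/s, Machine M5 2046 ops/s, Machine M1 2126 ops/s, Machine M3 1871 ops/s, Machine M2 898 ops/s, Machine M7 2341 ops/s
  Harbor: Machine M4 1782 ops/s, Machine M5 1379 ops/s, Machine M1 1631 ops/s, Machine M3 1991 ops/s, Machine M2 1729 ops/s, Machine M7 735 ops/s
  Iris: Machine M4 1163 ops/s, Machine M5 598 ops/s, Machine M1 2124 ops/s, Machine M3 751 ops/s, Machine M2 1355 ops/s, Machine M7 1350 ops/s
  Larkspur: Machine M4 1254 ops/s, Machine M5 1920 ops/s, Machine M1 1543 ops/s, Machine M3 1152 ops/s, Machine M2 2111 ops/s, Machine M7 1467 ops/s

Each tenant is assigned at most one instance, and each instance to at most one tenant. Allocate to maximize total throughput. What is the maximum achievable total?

This is the linear assignment problem.
Optimal: Apex→Machine M4 (2284 ops/s), Juno→Machine M7 (1316 ops/s), Quanta→Machine M5 (2046 ops/s), Harbor→Machine M3 (1991 ops/s), Iris→Machine M1 (2124 ops/s), Larkspur→Machine M2 (2111 ops/s) — total 2284+1316+2046+1991+2124+2111 = 11872 ops/s.
Row-greedy (each tenant in turn takes its best remaining instance) gives 10992 ops/s, worse by 880.
No other one-to-one assignment exceeds 11872 ops/s.

Max total: 11872 ops/s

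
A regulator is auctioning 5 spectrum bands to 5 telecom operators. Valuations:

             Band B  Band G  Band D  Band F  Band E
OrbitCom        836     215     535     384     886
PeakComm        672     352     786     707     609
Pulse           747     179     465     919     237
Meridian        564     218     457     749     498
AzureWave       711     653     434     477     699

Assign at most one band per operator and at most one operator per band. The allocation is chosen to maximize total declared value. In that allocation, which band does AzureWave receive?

Optimal: OrbitCom→Band E ($886M), PeakComm→Band D ($786M), Pulse→Band B ($747M), Meridian→Band F ($749M), AzureWave→Band G ($653M) — total 886+786+747+749+653 = $3821M.
Column-greedy (each band in turn goes to its best remaining operator) gives $3692M, worse by 129.
Next-best assignment: OrbitCom→Band E, PeakComm→Band D, Pulse→Band F, Meridian→Band B, AzureWave→Band G = $3808M.
Every other assignment is strictly worse.
AzureWave's own top band is Band B ($711M), but forcing AzureWave→Band B and reassigning the rest optimally gives only $3520M — worse by 301.

AzureWave receives Band G.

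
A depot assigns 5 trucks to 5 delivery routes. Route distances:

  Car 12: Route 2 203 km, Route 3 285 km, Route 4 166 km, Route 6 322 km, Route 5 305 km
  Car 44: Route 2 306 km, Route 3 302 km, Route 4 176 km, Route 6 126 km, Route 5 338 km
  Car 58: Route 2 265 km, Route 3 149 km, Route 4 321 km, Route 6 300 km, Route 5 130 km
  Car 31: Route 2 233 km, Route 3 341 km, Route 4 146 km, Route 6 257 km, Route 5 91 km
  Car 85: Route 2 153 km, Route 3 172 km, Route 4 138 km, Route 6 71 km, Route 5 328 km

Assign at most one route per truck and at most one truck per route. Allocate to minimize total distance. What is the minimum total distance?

Min total: 685 km

Optimal: Car 12→Route 4 (166 km), Car 44→Route 6 (126 km), Car 58→Route 3 (149 km), Car 31→Route 5 (91 km), Car 85→Route 2 (153 km) — total 166+126+149+91+153 = 685 km.
Next-best assignment: Car 12→Route 2, Car 44→Route 4, Car 58→Route 3, Car 31→Route 5, Car 85→Route 6 = 690 km.
Swapping Car 85↔Car 12 (Car 85→Route 4 138 km, Car 12→Route 2 203 km) adds 22.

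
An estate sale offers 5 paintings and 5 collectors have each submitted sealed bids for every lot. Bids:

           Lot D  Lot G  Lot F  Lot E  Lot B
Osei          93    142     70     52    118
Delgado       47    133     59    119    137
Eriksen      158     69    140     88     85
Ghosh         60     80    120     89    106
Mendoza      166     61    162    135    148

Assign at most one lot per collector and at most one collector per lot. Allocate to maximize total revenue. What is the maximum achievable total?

This is the linear assignment problem.
Optimal: Osei→Lot G ($142), Delgado→Lot B ($137), Eriksen→Lot D ($158), Ghosh→Lot F ($120), Mendoza→Lot E ($135) — total 142+137+158+120+135 = $692.
Max-entry greedy (repeatedly take the single best remaining cell) gives $674, worse by 18.

Max total: $692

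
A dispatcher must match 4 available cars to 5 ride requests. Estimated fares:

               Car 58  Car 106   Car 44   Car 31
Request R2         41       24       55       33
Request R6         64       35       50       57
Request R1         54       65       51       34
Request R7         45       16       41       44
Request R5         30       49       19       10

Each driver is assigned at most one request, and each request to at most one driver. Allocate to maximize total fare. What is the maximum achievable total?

Max total: $228

Optimal: Car 58→Request R6 ($64), Car 106→Request R1 ($65), Car 44→Request R2 ($55), Car 31→Request R7 ($44) — total 64+65+55+44 = $228.
No other one-to-one assignment exceeds $228.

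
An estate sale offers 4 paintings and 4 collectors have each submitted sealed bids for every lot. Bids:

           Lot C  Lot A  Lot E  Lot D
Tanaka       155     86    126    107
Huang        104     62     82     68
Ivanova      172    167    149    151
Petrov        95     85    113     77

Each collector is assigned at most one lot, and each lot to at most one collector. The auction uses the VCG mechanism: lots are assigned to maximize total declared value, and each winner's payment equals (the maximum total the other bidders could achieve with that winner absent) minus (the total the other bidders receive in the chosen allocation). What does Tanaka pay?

Efficient allocation: Tanaka→Lot C ($155), Huang→Lot D ($68), Ivanova→Lot A ($167), Petrov→Lot E ($113); total welfare W = $503.
Tanaka receives Lot C at value $155, so the others get W − 155 = $348.
Without Tanaka: best allocation of the remaining 3 bidders over all 4 lots is Huang→Lot C ($104), Ivanova→Lot A ($167), Petrov→Lot E ($113), total $384.
VCG payment = (others' best without Tanaka) − (others' welfare with Tanaka) = 384 − 348 = $36.

Tanaka pays $36.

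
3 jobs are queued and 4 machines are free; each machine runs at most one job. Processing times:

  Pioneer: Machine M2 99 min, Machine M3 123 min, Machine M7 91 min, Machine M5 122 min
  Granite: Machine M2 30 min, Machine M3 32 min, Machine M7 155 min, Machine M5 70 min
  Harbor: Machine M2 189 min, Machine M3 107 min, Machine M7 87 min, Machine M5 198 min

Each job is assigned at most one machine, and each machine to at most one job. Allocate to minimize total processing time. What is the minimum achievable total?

Minimum total: 218 min

This is a one-to-one assignment (minimum-cost bipartite matching).
Optimal: Pioneer→Machine M2 (99 min), Granite→Machine M3 (32 min), Harbor→Machine M7 (87 min) — total 99+32+87 = 218 min.
Min-entry greedy (repeatedly take the single cheapest remaining cell) gives 239 min, worse by 21.
No other one-to-one assignment undercuts 218 min.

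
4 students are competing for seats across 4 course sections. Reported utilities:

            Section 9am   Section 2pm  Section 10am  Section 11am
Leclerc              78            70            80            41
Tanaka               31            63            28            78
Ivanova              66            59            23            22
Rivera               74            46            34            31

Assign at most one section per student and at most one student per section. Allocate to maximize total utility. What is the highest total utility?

This is a one-to-one assignment (maximum-weight bipartite matching).
Optimal: Leclerc→Section 10am (80 points), Tanaka→Section 11am (78 points), Ivanova→Section 2pm (59 points), Rivera→Section 9am (74 points) — total 80+78+59+74 = 291 points.
Column-greedy (each section in turn goes to its best remaining student) gives 197 points, worse by 94.
Next-best assignment: Leclerc→Section 10am, Tanaka→Section 11am, Ivanova→Section 9am, Rivera→Section 2pm = 270 points.
Every other assignment is strictly worse.

Maximum total: 291 points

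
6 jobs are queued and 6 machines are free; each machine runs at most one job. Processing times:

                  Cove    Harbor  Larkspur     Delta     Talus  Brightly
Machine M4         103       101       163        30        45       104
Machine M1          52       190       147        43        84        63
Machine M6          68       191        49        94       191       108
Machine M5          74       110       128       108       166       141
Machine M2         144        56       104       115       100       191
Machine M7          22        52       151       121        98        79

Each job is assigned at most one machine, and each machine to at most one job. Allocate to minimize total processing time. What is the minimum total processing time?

This is the linear assignment problem.
Optimal: Cove→Machine M7 (22 min), Harbor→Machine M2 (56 min), Larkspur→Machine M6 (49 min), Delta→Machine M5 (108 min), Talus→Machine M4 (45 min), Brightly→Machine M1 (63 min) — total 22+56+49+108+45+63 = 343 min.
Min-entry greedy (repeatedly take the single cheapest remaining cell) gives 386 min, worse by 43.
Checked against all permutations: 343 min is optimal.

Min total: 343 min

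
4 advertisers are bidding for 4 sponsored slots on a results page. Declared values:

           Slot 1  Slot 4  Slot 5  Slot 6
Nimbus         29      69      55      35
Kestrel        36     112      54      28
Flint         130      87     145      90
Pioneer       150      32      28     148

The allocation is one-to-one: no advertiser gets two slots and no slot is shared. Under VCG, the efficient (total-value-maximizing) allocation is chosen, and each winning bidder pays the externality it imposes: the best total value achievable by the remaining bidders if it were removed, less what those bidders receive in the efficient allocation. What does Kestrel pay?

Efficient allocation: Nimbus→Slot 5 ($55), Kestrel→Slot 4 ($112), Flint→Slot 1 ($130), Pioneer→Slot 6 ($148); total welfare W = $445.
Kestrel receives Slot 4 at value $112, so the others get W − 112 = $333.
Without Kestrel: best allocation of the remaining 3 bidders over all 4 slots is Nimbus→Slot 4 ($69), Flint→Slot 5 ($145), Pioneer→Slot 1 ($150), total $364.
VCG payment = (others' best without Kestrel) − (others' welfare with Kestrel) = 364 − 333 = $31.

Kestrel pays $31.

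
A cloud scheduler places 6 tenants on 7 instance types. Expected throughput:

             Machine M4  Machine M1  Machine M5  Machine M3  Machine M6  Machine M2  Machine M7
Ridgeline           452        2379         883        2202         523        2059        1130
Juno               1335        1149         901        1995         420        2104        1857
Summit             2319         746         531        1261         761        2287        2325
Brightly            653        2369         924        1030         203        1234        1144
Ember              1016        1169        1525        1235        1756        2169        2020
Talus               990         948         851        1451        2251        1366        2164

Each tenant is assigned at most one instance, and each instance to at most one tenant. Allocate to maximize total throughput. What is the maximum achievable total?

Optimal: Ridgeline→Machine M3 (2202 ops/s), Juno→Machine M2 (2104 ops/s), Summit→Machine M4 (2319 ops/s), Brightly→Machine M1 (2369 ops/s), Ember→Machine M7 (2020 ops/s), Talus→Machine M6 (2251 ops/s) — total 2202+2104+2319+2369+2020+2251 = 13265 ops/s.
Row-greedy (each tenant in turn takes its best remaining instance) gives 10584 ops/s, worse by 2681.
No other one-to-one assignment exceeds 13265 ops/s.

Max total: 13265 ops/s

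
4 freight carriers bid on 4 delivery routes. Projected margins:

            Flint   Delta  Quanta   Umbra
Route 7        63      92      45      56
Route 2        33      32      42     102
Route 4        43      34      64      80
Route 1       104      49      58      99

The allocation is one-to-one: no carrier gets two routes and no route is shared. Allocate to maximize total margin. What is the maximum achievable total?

Maximum total: $362k

Optimal: Flint→Route 1 ($104k), Delta→Route 7 ($92k), Quanta→Route 4 ($64k), Umbra→Route 2 ($102k) — total 104+92+64+102 = $362k.
Next-best assignment: Flint→Route 1, Delta→Route 7, Quanta→Route 2, Umbra→Route 4 = $318k.
No other one-to-one assignment exceeds $362k.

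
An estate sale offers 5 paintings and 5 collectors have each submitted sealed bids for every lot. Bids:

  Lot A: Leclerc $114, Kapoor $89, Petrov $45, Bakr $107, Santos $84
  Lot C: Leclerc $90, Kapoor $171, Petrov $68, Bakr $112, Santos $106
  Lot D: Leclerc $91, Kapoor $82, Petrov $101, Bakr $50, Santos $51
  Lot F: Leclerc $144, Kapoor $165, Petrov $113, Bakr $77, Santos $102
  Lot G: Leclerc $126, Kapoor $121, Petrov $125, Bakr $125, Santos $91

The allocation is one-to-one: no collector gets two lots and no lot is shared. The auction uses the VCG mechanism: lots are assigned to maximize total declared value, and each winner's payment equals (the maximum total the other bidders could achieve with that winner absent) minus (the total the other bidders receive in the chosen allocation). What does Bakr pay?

Bakr pays $24.

Efficient allocation: Leclerc→Lot F ($144), Kapoor→Lot C ($171), Petrov→Lot D ($101), Bakr→Lot G ($125), Santos→Lot A ($84); total welfare W = $625.
Bakr receives Lot G at value $125, so the others get W − 125 = $500.
Without Bakr: best allocation of the remaining 4 bidders over all 5 lots is Leclerc→Lot F ($144), Kapoor→Lot C ($171), Petrov→Lot G ($125), Santos→Lot A ($84), total $524.
VCG payment = (others' best without Bakr) − (others' welfare with Bakr) = 524 − 500 = $24.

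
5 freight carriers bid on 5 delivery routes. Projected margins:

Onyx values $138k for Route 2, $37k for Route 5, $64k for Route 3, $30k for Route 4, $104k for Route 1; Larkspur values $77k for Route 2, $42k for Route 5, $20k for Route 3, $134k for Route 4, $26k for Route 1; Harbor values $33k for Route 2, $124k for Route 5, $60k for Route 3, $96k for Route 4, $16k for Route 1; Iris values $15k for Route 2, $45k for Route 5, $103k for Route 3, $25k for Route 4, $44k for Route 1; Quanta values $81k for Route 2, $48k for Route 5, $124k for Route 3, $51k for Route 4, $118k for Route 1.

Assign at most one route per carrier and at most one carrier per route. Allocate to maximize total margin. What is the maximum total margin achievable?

Optimal: Onyx→Route 2 ($138k), Larkspur→Route 4 ($134k), Harbor→Route 5 ($124k), Iris→Route 3 ($103k), Quanta→Route 1 ($118k) — total 138+134+124+103+118 = $617k.
Column-greedy (each route in turn goes to its best remaining carrier) gives $564k, worse by 53.
Next-best assignment: Onyx→Route 2, Larkspur→Route 4, Harbor→Route 5, Iris→Route 1, Quanta→Route 3 = $564k.

Max total: $617k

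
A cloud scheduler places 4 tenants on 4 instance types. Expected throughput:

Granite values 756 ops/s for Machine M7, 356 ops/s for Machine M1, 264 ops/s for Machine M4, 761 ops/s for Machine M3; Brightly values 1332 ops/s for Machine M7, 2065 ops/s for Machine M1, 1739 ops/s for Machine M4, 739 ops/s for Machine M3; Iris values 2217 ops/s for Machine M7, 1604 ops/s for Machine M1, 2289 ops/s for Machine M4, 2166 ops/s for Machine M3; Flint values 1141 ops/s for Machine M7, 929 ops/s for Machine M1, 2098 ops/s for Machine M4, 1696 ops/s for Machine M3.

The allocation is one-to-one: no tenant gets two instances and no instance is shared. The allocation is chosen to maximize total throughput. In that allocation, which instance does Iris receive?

Iris receives Machine M7.

Optimal: Granite→Machine M3 (761 ops/s), Brightly→Machine M1 (2065 ops/s), Iris→Machine M7 (2217 ops/s), Flint→Machine M4 (2098 ops/s) — total 761+2065+2217+2098 = 7141 ops/s.
Max-entry greedy (repeatedly take the single best remaining cell) gives 6806 ops/s, worse by 335.
Next-best assignment: Granite→Machine M7, Brightly→Machine M1, Iris→Machine M3, Flint→Machine M4 = 7085 ops/s.
No other one-to-one assignment exceeds 7141 ops/s.
Iris's own top instance is Machine M4 (2289 ops/s), but forcing Iris→Machine M4 and reassigning the rest optimally gives only 6806 ops/s — worse by 335.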